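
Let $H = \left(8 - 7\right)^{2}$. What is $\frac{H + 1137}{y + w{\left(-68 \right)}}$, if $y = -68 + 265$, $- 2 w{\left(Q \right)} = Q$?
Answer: $\frac{1138}{231} \approx 4.9264$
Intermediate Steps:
$w{\left(Q \right)} = - \frac{Q}{2}$
$H = 1$ ($H = \left(8 - 7\right)^{2} = 1^{2} = 1$)
$y = 197$
$\frac{H + 1137}{y + w{\left(-68 \right)}} = \frac{1 + 1137}{197 - -34} = \frac{1138}{197 + 34} = \frac{1138}{231}$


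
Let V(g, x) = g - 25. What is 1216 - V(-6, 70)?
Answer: 1247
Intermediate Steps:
V(g, x) = -25 + g
1216 - V(-6, 70) = 1216 - (-25 - 6) = 1216 - 1*(-31) = 1216 + 31 = 1247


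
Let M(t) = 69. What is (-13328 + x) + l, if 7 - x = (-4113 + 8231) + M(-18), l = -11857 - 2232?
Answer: -31597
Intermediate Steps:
l = -14089
x = -4180 (x = 7 - ((-4113 + 8231) + 69) = 7 - (4118 + 69) = 7 - 1*4187 = 7 - 4187 = -4180)
(-13328 + x) + l = (-13328 - 4180) - 14089 = -17508 - 14089 = -31597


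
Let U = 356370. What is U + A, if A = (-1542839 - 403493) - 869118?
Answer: -2459080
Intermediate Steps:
A = -2815450 (A = -1946332 - 869118 = -2815450)
U + A = 356370 - 2815450 = -2459080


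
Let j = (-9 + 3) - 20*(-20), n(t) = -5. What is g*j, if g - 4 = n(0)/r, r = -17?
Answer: 28762/17 ≈ 1691.9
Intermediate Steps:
g = 73/17 (g = 4 - 5/(-17) = 4 - 5*(-1/17) = 4 + 5/17 = 73/17 ≈ 4.2941)
j = 394 (j = -6 + 400 = 394)
g*j = (73/17)*394 = 28762/17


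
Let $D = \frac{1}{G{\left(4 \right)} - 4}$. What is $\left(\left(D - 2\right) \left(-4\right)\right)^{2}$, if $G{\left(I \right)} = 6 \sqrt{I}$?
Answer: $\frac{225}{4} \approx 56.25$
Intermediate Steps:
$D = \frac{1}{8}$ ($D = \frac{1}{6 \sqrt{4} - 4} = \frac{1}{6 \cdot 2 - 4} = \frac{1}{12 - 4} = \frac{1}{8} \approx 0.125$)
$\left(\left(D - 2\right) \left(-4\right)\right)^{2} = \left(\left(\frac{1}{8} - 2\right) \left(-4\right)\right)^{2} = \left(\left(- \frac{15}{8}\right) \left(-4\right)\right)^{2} = \left(\frac{15}{2}\right)^{2} = \frac{225}{4}$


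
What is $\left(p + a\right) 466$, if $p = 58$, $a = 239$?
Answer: $138402$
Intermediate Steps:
$\left(p + a\right) 466 = \left(58 + 239\right) 466 = 297 \cdot 466 = 138402$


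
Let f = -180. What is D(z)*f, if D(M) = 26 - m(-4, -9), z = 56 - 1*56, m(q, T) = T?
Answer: -6300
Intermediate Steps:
z = 0 (z = 56 - 56 = 0)
D(M) = 35 (D(M) = 26 - 1*(-9) = 26 + 9 = 35)
D(z)*f = 35*(-180) = -6300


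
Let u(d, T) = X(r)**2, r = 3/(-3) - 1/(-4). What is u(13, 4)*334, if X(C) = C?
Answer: 1503/8 ≈ 187.88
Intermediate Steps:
r = -3/4 (r = 3*(-1/3) - 1*(-1/4) = -1 + 1/4 = -3/4 ≈ -0.75000)
u(d, T) = 9/16 (u(d, T) = (-3/4)**2 = 9/16)
u(13, 4)*334 = (9/16)*334 = 1503/8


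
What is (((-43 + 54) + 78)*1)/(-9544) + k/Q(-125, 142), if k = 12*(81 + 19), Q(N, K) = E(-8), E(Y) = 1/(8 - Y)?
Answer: 183244711/9544 ≈ 19200.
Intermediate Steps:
Q(N, K) = 1/16 (Q(N, K) = -1/(-8 - 8) = -1/(-16) = -1*(-1/16) = 1/16)
k = 1200 (k = 12*100 = 1200)
(((-43 + 54) + 78)*1)/(-9544) + k/Q(-125, 142) = (((-43 + 54) + 78)*1)/(-9544) + 1200/(1/16) = ((11 + 78)*1)*(-1/9544) + 1200*16 = (89*1)*(-1/9544) + 19200 = 89*(-1/9544) + 19200 = -89/9544 + 19200 = 183244711/9544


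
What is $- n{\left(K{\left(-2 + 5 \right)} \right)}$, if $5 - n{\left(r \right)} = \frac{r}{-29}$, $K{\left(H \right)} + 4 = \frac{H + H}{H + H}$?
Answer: $- \frac{142}{29} \approx -4.8966$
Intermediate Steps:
$K{\left(H \right)} = -3$ ($K{\left(H \right)} = -4 + \frac{H + H}{H + H} = -4 + \frac{2 H}{2 H} = -4 + 2 H \frac{1}{2 H} = -4 + 1 = -3$)
$n{\left(r \right)} = 5 + \frac{r}{29}$ ($n{\left(r \right)} = 5 - \frac{r}{-29} = 5 - r \left(- \frac{1}{29}\right) = 5 - - \frac{r}{29} = 5 + \frac{r}{29}$)
$- n{\left(K{\left(-2 + 5 \right)} \right)} = - (5 + \frac{1}{29} \left(-3\right)) = - (5 - \frac{3}{29}) = \left(-1\right) \frac{142}{29} = - \frac{142}{29}$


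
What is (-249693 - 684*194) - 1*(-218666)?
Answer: -163723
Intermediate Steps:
(-249693 - 684*194) - 1*(-218666) = (-249693 - 132696) + 218666 = -382389 + 218666 = -163723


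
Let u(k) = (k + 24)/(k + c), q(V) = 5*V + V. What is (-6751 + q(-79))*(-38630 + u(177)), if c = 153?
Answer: 6140141685/22 ≈ 2.7910e+8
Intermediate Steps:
q(V) = 6*V
u(k) = (24 + k)/(153 + k) (u(k) = (k + 24)/(k + 153) = (24 + k)/(153 + k))
(-6751 + q(-79))*(-38630 + u(177)) = (-6751 + 6*(-79))*(-38630 + (24 + 177)/(153 + 177)) = (-6751 - 474)*(-38630 + 201/330) = -7225*(-38630 + (1/330)*201) = -7225*(-38630 + 67/110) = -7225*(-4249233/110) = 6140141685/22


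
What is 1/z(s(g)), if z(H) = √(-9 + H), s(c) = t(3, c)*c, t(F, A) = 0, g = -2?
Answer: -I/3 ≈ -0.33333*I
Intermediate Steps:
s(c) = 0 (s(c) = 0*c = 0)
1/z(s(g)) = 1/(√(-9 + 0)) = 1/(√(-9)) = 1/(3*I) = -I/3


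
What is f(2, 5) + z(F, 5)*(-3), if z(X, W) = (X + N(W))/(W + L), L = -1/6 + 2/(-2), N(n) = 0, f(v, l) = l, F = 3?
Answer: 61/23 ≈ 2.6522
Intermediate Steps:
L = -7/6 (L = -1*1/6 + 2*(-1/2) = -1/6 - 1 = -7/6 ≈ -1.1667)
z(X, W) = X/(-7/6 + W) (z(X, W) = (X + 0)/(W - 7/6) = X/(-7/6 + W))
f(2, 5) + z(F, 5)*(-3) = 5 + (6*3/(-7 + 6*5))*(-3) = 5 + (6*3/(-7 + 30))*(-3) = 5 + (6*3/23)*(-3) = 5 + (6*3*(1/23))*(-3) = 5 + (18/23)*(-3) = 5 - 54/23 = 61/23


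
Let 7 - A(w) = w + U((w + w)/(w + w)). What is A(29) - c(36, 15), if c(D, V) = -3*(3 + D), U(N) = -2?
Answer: 97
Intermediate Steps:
c(D, V) = -9 - 3*D
A(w) = 9 - w (A(w) = 7 - (w - 2) = 7 - (-2 + w) = 7 + (2 - w) = 9 - w)
A(29) - c(36, 15) = (9 - 1*29) - (-9 - 3*36) = (9 - 29) - (-9 - 108) = -20 - 1*(-117) = -20 + 117 = 97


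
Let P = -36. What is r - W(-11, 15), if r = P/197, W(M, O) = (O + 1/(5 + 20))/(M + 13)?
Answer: -37936/4925 ≈ -7.7027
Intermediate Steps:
W(M, O) = (1/25 + O)/(13 + M) (W(M, O) = (O + 1/25)/(13 + M) = (1/25 + O)/(13 + M))
r = -36/197 ≈ -0.18274
r - W(-11, 15) = -36/197 - (1/25 + 15)/(13 - 11) = -36/197 - 376/(2*25) = -36/197 - 1*188/25 = -36/197 - 188/25 = -37936/4925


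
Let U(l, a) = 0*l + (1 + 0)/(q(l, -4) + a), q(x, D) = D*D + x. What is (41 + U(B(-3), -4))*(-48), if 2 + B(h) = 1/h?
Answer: -57216/29 ≈ -1973.0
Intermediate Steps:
B(h) = -2 + 1/h
q(x, D) = x + D² (q(x, D) = D² + x = x + D²)
U(l, a) = 1/(16 + a + l) (U(l, a) = 0*l + (1 + 0)/((l + (-4)²) + a) = 0 + 1/((l + 16) + a) = 0 + 1/((16 + l) + a) = 0 + 1/(16 + a + l) = 1/(16 + a + l))
(41 + U(B(-3), -4))*(-48) = (41 + 1/(16 - 4 + (-2 + 1/(-3))))*(-48) = (41 + 1/(16 - 4 + (-2 - ⅓)))*(-48) = (41 + 1/(16 - 4 - 7/3))*(-48) = (41 + 1/(29/3))*(-48) = (41 + 3/29)*(-48) = (1192/29)*(-48) = -57216/29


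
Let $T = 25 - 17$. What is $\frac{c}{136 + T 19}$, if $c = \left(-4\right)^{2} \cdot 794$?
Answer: $\frac{397}{9} \approx 44.111$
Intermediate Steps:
$T = 8$
$c = 12704$ ($c = 16 \cdot 794 = 12704$)
$\frac{c}{136 + T 19} = \frac{12704}{136 + 8 \cdot 19} = \frac{12704}{136 + 152} = \frac{12704}{288} = 12704 \cdot \frac{1}{288} = \frac{397}{9}$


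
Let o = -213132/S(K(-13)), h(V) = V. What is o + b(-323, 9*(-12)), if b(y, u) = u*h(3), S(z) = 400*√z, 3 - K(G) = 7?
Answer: -324 + 53283*I/200 ≈ -324.0 + 266.42*I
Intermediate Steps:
K(G) = -4 (K(G) = 3 - 1*7 = 3 - 7 = -4)
b(y, u) = 3*u (b(y, u) = u*3 = 3*u)
o = 53283*I/200 (o = -213132*(-I/800) = -(-53283)*I/200 = 53283*I/200 ≈ 266.42*I)
o + b(-323, 9*(-12)) = 53283*I/200 + 3*(9*(-12)) = 53283*I/200 + 3*(-108) = 53283*I/200 - 324 = -324 + 53283*I/200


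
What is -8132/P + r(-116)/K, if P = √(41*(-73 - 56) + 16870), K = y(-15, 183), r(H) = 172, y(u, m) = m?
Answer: 172/183 - 8132*√11581/11581 ≈ -74.626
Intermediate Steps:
K = 183
P = √11581 (P = √(41*(-129) + 16870) = √(-5289 + 16870) = √11581 ≈ 107.61)
-8132/P + r(-116)/K = -8132*√11581/11581 + 172/183 = 172/183 - 8132*√11581/11581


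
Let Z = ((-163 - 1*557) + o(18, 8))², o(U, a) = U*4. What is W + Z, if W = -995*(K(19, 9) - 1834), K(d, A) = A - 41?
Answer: 2276574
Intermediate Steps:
o(U, a) = 4*U
K(d, A) = -41 + A
Z = 419904 (Z = ((-163 - 1*557) + 4*18)² = ((-163 - 557) + 72)² = (-720 + 72)² = (-648)² = 419904)
W = 1856670 (W = -995*((-41 + 9) - 1834) = -995*(-32 - 1834) = -995*(-1866) = 1856670)
W + Z = 1856670 + 419904 = 2276574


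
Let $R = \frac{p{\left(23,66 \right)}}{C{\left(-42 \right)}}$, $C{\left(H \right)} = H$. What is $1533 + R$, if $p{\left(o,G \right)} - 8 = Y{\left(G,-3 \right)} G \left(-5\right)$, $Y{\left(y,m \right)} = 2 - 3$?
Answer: $\frac{32024}{21} \approx 1525.0$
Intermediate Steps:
$Y{\left(y,m \right)} = -1$ ($Y{\left(y,m \right)} = 2 - 3 = -1$)
$p{\left(o,G \right)} = 8 + 5 G$ ($p{\left(o,G \right)} = 8 + - G \left(-5\right) = 8 + 5 G$)
$R = - \frac{169}{21}$ ($R = \frac{8 + 5 \cdot 66}{-42} = \left(8 + 330\right) \left(- \frac{1}{42}\right) = 338 \left(- \frac{1}{42}\right) = - \frac{169}{21} \approx -8.0476$)
$1533 + R = 1533 - \frac{169}{21} = \frac{32024}{21}$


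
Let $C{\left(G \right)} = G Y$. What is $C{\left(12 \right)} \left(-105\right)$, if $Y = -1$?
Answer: $1260$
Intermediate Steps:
$C{\left(G \right)} = - G$ ($C{\left(G \right)} = G \left(-1\right) = - G$)
$C{\left(12 \right)} \left(-105\right) = \left(-1\right) 12 \left(-105\right) = \left(-12\right) \left(-105\right) = 1260$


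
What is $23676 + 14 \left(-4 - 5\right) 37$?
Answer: $19014$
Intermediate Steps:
$23676 + 14 \left(-4 - 5\right) 37 = 23676 + 14 \left(-9\right) 37 = 23676 - 4662 = 19014$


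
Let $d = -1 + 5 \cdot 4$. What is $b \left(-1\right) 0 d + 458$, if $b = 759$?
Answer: $458$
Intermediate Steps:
$d = 19$ ($d = -1 + 20 = 19$)
$b \left(-1\right) 0 d + 458 = 759 \left(-1\right) 0 \cdot 19 + 458 = 759 \cdot 0 \cdot 19 + 458 = 759 \cdot 0 + 458 = 0 + 458 = 458$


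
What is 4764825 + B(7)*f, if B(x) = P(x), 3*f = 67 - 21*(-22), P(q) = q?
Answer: 14298178/3 ≈ 4.7661e+6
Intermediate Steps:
f = 529/3 (f = (67 - 21*(-22))/3 = (67 + 462)/3 = (⅓)*529 = 529/3 ≈ 176.33)
B(x) = x
4764825 + B(7)*f = 4764825 + 7*(529/3) = 4764825 + 3703/3 = 14298178/3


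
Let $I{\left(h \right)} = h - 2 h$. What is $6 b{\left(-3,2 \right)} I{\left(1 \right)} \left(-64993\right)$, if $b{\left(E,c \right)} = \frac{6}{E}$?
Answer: $-779916$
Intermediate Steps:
$I{\left(h \right)} = - h$
$6 b{\left(-3,2 \right)} I{\left(1 \right)} \left(-64993\right) = 6 \frac{6}{-3} \left(\left(-1\right) 1\right) \left(-64993\right) = 6 \cdot 6 \left(- \frac{1}{3}\right) \left(-1\right) \left(-64993\right) = 6 \left(-2\right) \left(-1\right) \left(-64993\right) = \left(-12\right) \left(-1\right) \left(-64993\right) = 12 \left(-64993\right) = -779916$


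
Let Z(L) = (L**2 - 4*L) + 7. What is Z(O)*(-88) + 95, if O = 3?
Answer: -257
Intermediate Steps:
Z(L) = 7 + L**2 - 4*L
Z(O)*(-88) + 95 = (7 + 3**2 - 4*3)*(-88) + 95 = (7 + 9 - 12)*(-88) + 95 = 4*(-88) + 95 = -352 + 95 = -257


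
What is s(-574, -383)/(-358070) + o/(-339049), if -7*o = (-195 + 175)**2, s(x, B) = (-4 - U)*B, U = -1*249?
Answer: 44569173681/169964585602 ≈ 0.26223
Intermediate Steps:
U = -249
s(x, B) = 245*B (s(x, B) = (-4 - 1*(-249))*B = (-4 + 249)*B = 245*B)
o = -400/7 (o = -(-195 + 175)**2/7 = -1/7*(-20)**2 = -1/7*400 = -400/7 ≈ -57.143)
s(-574, -383)/(-358070) + o/(-339049) = (245*(-383))/(-358070) - 400/7/(-339049) = -93835*(-1/358070) - 400/7*(-1/339049) = 18767/71614 + 400/2373343 = 44569173681/169964585602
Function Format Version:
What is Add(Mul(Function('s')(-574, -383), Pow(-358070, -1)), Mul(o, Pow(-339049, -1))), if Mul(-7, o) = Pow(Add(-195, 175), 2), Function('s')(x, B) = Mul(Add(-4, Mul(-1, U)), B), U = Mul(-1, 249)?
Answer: Rational(44569173681, 169964585602) ≈ 0.26223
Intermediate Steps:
U = -249
Function('s')(x, B) = Mul(245, B) (Function('s')(x, B) = Mul(Add(-4, Mul(-1, -249)), B) = Mul(Add(-4, 249), B) = Mul(245, B))
o = Rational(-400, 7) (o = Mul(Rational(-1, 7), Pow(Add(-195, 175), 2)) = Mul(Rational(-1, 7), Pow(-20, 2)) = Mul(Rational(-1, 7), 400) = Rational(-400, 7) ≈ -57.143)
Add(Mul(Function('s')(-574, -383), Pow(-358070, -1)), Mul(o, Pow(-339049, -1))) = Add(Mul(Mul(245, -383), Pow(-358070, -1)), Mul(Rational(-400, 7), Pow(-339049, -1))) = Add(Mul(-93835, Rational(-1, 358070)), Mul(Rational(-400, 7), Rational(-1, 339049))) = Add(Rational(18767, 71614), Rational(400, 2373343)) = Rational(44569173681, 169964585602)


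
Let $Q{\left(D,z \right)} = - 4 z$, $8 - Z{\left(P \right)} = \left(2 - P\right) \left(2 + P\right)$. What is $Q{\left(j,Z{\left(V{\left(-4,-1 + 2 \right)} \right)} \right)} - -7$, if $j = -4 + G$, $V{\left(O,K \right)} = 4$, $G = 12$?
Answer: $-73$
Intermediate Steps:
$j = 8$ ($j = -4 + 12 = 8$)
$Z{\left(P \right)} = 8 - \left(2 + P\right) \left(2 - P\right)$ ($Z{\left(P \right)} = 8 - \left(2 - P\right) \left(2 + P\right) = 8 - \left(2 + P\right) \left(2 - P\right)$)
$Q{\left(j,Z{\left(V{\left(-4,-1 + 2 \right)} \right)} \right)} - -7 = - 4 \left(4 + 4^{2}\right) - -7 = - 4 \left(4 + 16\right) + 7 = \left(-4\right) 20 + 7 = -80 + 7 = -73$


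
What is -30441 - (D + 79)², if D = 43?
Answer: -45325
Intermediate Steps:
-30441 - (D + 79)² = -30441 - (43 + 79)² = -30441 - 1*122² = -30441 - 1*14884 = -30441 - 14884 = -45325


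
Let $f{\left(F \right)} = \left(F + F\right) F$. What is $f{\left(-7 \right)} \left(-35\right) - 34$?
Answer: $-3464$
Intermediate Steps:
$f{\left(F \right)} = 2 F^{2}$ ($f{\left(F \right)} = 2 F F = 2 F^{2}$)
$f{\left(-7 \right)} \left(-35\right) - 34 = 2 \left(-7\right)^{2} \left(-35\right) - 34 = 2 \cdot 49 \left(-35\right) - 34 = 98 \left(-35\right) - 34 = -3430 - 34 = -3464$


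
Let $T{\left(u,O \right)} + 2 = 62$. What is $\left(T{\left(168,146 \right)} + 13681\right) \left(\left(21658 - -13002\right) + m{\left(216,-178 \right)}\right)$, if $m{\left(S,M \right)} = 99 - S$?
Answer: $474655363$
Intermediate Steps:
$T{\left(u,O \right)} = 60$ ($T{\left(u,O \right)} = -2 + 62 = 60$)
$\left(T{\left(168,146 \right)} + 13681\right) \left(\left(21658 - -13002\right) + m{\left(216,-178 \right)}\right) = \left(60 + 13681\right) \left(\left(21658 - -13002\right) + \left(99 - 216\right)\right) = 13741 \left(\left(21658 + 13002\right) + \left(99 - 216\right)\right) = 13741 \left(34660 - 117\right) = 13741 \cdot 34543 = 474655363$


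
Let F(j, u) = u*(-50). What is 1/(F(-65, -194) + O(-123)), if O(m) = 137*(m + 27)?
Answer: -1/3452 ≈ -0.00028969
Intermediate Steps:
F(j, u) = -50*u
O(m) = 3699 + 137*m (O(m) = 137*(27 + m) = 3699 + 137*m)
1/(F(-65, -194) + O(-123)) = 1/(-50*(-194) + (3699 + 137*(-123))) = 1/(9700 + (3699 - 16851)) = 1/(9700 - 13152) = 1/(-3452) = -1/3452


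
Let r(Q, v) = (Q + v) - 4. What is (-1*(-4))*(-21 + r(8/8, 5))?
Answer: -76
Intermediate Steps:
r(Q, v) = -4 + Q + v
(-1*(-4))*(-21 + r(8/8, 5)) = (-1*(-4))*(-21 + (-4 + 8/8 + 5)) = 4*(-21 + (-4 + 8*(⅛) + 5)) = 4*(-21 + (-4 + 1 + 5)) = 4*(-21 + 2) = 4*(-19) = -76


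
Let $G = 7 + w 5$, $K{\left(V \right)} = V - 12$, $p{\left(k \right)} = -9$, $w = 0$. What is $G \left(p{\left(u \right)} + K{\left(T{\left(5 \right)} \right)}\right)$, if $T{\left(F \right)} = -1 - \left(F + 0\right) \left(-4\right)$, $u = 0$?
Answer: $-14$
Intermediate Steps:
$T{\left(F \right)} = -1 + 4 F$ ($T{\left(F \right)} = -1 - F \left(-4\right) = -1 - - 4 F = -1 + 4 F$)
$K{\left(V \right)} = -12 + V$
$G = 7$ ($G = 7 + 0 \cdot 5 = 7 + 0 = 7$)
$G \left(p{\left(u \right)} + K{\left(T{\left(5 \right)} \right)}\right) = 7 \left(-9 + \left(-12 + \left(-1 + 4 \cdot 5\right)\right)\right) = 7 \left(-9 + \left(-12 + \left(-1 + 20\right)\right)\right) = 7 \left(-9 + \left(-12 + 19\right)\right) = 7 \left(-9 + 7\right) = 7 \left(-2\right) = -14$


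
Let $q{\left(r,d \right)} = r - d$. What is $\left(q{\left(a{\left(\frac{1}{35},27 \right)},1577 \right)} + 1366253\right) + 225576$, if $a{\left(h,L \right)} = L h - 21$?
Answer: $\frac{55658112}{35} \approx 1.5902 \cdot 10^{6}$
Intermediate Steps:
$a{\left(h,L \right)} = -21 + L h$
$\left(q{\left(a{\left(\frac{1}{35},27 \right)},1577 \right)} + 1366253\right) + 225576 = \left(\left(\left(-21 + \frac{27}{35}\right) - 1577\right) + 1366253\right) + 225576 = \left(\left(- \frac{708}{35} - 1577\right) + 1366253\right) + 225576 = \left(- \frac{55903}{35} + 1366253\right) + 225576 = \frac{47762952}{35} + 225576 = \frac{55658112}{35}$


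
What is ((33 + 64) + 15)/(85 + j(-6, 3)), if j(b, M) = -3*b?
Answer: 112/103 ≈ 1.0874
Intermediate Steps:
((33 + 64) + 15)/(85 + j(-6, 3)) = ((33 + 64) + 15)/(85 - 3*(-6)) = (97 + 15)/(85 + 18) = 112/103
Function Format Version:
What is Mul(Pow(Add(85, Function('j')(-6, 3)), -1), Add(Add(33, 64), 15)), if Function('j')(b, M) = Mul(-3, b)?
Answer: Rational(112, 103) ≈ 1.0874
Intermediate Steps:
Mul(Pow(Add(85, Function('j')(-6, 3)), -1), Add(Add(33, 64), 15)) = Mul(Pow(Add(85, Mul(-3, -6)), -1), Add(Add(33, 64), 15)) = Mul(Pow(Add(85, 18), -1), Add(97, 15)) = Mul(Pow(103, -1), 112) = Mul(Rational(1, 103), 112) = Rational(112, 103)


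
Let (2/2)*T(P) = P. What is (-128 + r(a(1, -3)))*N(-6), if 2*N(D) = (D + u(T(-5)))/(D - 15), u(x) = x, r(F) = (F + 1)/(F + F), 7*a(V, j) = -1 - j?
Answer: -5533/168 ≈ -32.935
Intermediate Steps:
a(V, j) = -⅐ - j/7 (a(V, j) = (-1 - j)/7 = -⅐ - j/7)
T(P) = P
r(F) = (1 + F)/(2*F) (r(F) = (1 + F)/((2*F)) = (1 + F)*(1/(2*F)) = (1 + F)/(2*F))
N(D) = (-5 + D)/(2*(-15 + D)) (N(D) = ((D - 5)/(D - 15))/2 = ((-5 + D)/(-15 + D))/2 = (-5 + D)/(2*(-15 + D)))
(-128 + r(a(1, -3)))*N(-6) = (-128 + (1 + (-⅐ - ⅐*(-3)))/(2*(-⅐ - ⅐*(-3))))*((-5 - 6)/(2*(-15 - 6))) = (-128 + (1 + (-⅐ + 3/7))/(2*(-⅐ + 3/7)))*((½)*(-11)/(-21)) = (-128 + (1 + 2/7)/(2*(2/7)))*((½)*(-1/21)*(-11)) = (-128 + (½)*(7/2)*(9/7))*(11/42) = (-128 + 9/4)*(11/42) = -503/4*11/42 = -5533/168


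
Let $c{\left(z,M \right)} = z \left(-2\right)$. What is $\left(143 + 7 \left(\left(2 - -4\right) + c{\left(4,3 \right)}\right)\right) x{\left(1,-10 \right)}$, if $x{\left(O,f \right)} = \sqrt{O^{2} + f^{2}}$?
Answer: $129 \sqrt{101} \approx 1296.4$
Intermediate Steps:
$c{\left(z,M \right)} = - 2 z$
$\left(143 + 7 \left(\left(2 - -4\right) + c{\left(4,3 \right)}\right)\right) x{\left(1,-10 \right)} = \left(143 + 7 \left(\left(2 - -4\right) - 8\right)\right) \sqrt{1^{2} + \left(-10\right)^{2}} = \left(143 + 7 \left(\left(2 + 4\right) - 8\right)\right) \sqrt{1 + 100} = \left(143 + 7 \left(6 - 8\right)\right) \sqrt{101} = \left(143 + 7 \left(-2\right)\right) \sqrt{101} = \left(143 - 14\right) \sqrt{101} = 129 \sqrt{101}$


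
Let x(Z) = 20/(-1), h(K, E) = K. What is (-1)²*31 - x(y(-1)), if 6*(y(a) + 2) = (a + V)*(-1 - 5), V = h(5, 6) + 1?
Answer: 51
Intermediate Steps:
V = 6 (V = 5 + 1 = 6)
y(a) = -8 - a (y(a) = -2 + ((a + 6)*(-1 - 5))/6 = -2 + ((6 + a)*(-6))/6 = -2 + (-36 - 6*a)/6 = -2 + (-6 - a) = -8 - a)
x(Z) = -20 (x(Z) = 20*(-1) = -20)
(-1)²*31 - x(y(-1)) = (-1)²*31 - 1*(-20) = 1*31 + 20 = 31 + 20 = 51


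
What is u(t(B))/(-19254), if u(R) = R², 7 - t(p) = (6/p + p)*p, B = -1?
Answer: 0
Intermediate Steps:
t(p) = 7 - p*(p + 6/p) (t(p) = 7 - (6/p + p)*p = 7 - (p + 6/p)*p = 7 - p*(p + 6/p))
u(t(B))/(-19254) = (1 - 1*(-1)²)²/(-19254) = (1 - 1*1)²*(-1/19254) = (1 - 1)²*(-1/19254) = 0²*(-1/19254) = 0*(-1/19254) = 0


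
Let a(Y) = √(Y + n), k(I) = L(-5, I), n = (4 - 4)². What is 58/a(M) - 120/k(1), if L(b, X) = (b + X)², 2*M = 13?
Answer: -15/2 + 58*√26/13 ≈ 15.249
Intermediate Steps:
M = 13/2 (M = (½)*13 = 13/2 ≈ 6.5000)
L(b, X) = (X + b)²
n = 0 (n = 0² = 0)
k(I) = (-5 + I)² (k(I) = (I - 5)² = (-5 + I)²)
a(Y) = √Y (a(Y) = √(Y + 0) = √Y)
58/a(M) - 120/k(1) = 58/(√(13/2)) - 120/(-5 + 1)² = 58/((√26/2)) - 120/((-4)²) = 58*(√26/13) - 120/16 = 58*√26/13 - 120*1/16 = 58*√26/13 - 15/2 = -15/2 + 58*√26/13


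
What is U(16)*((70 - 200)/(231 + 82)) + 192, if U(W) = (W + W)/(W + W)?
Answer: 59966/313 ≈ 191.58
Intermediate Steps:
U(W) = 1 (U(W) = (2*W)/((2*W)) = (2*W)*(1/(2*W)) = 1)
U(16)*((70 - 200)/(231 + 82)) + 192 = 1*((70 - 200)/(231 + 82)) + 192 = 1*(-130/313) + 192 = -130/313 + 192 = 59966/313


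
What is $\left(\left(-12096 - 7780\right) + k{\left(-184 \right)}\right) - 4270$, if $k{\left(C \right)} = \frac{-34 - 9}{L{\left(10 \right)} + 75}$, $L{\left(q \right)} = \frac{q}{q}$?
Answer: $- \frac{1835139}{76} \approx -24147.0$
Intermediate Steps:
$L{\left(q \right)} = 1$
$k{\left(C \right)} = - \frac{43}{76}$ ($k{\left(C \right)} = \frac{-34 - 9}{1 + 75} = - \frac{43}{76}$)
$\left(\left(-12096 - 7780\right) + k{\left(-184 \right)}\right) - 4270 = \left(\left(-12096 - 7780\right) - \frac{43}{76}\right) - 4270 = \left(-19876 - \frac{43}{76}\right) - 4270 = - \frac{1510619}{76} - 4270 = - \frac{1835139}{76}$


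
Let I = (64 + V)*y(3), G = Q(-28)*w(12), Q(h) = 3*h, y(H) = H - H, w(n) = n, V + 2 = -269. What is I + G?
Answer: -1008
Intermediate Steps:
V = -271 (V = -2 - 269 = -271)
y(H) = 0
G = -1008 (G = (3*(-28))*12 = -84*12 = -1008)
I = 0 (I = (64 - 271)*0 = -207*0 = 0)
I + G = 0 - 1008 = -1008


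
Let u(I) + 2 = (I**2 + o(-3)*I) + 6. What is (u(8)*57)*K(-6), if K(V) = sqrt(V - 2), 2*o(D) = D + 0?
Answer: 6384*I*sqrt(2) ≈ 9028.3*I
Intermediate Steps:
o(D) = D/2 (o(D) = (D + 0)/2 = D/2)
u(I) = 4 + I**2 - 3*I/2 (u(I) = -2 + ((I**2 + ((1/2)*(-3))*I) + 6) = -2 + ((I**2 - 3*I/2) + 6) = -2 + (6 + I**2 - 3*I/2) = 4 + I**2 - 3*I/2)
K(V) = sqrt(-2 + V)
(u(8)*57)*K(-6) = ((4 + 8**2 - 3/2*8)*57)*sqrt(-2 - 6) = ((4 + 64 - 12)*57)*sqrt(-8) = (56*57)*(2*I*sqrt(2)) = 3192*(2*I*sqrt(2)) = 6384*I*sqrt(2)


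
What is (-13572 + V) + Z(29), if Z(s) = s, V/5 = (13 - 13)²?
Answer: -13543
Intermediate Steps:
V = 0 (V = 5*(13 - 13)² = 5*0² = 5*0 = 0)
(-13572 + V) + Z(29) = (-13572 + 0) + 29 = -13572 + 29 = -13543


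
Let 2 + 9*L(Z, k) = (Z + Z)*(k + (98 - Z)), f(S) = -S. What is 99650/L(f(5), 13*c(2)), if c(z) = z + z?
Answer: -448425/776 ≈ -577.87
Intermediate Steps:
c(z) = 2*z
L(Z, k) = -2/9 + 2*Z*(98 + k - Z)/9 (L(Z, k) = -2/9 + ((Z + Z)*(k + (98 - Z)))/9 = -2/9 + ((2*Z)*(98 + k - Z))/9 = -2/9 + (2*Z*(98 + k - Z))/9 = -2/9 + 2*Z*(98 + k - Z)/9)
99650/L(f(5), 13*c(2)) = 99650/(-2/9 - 2*(-1*5)²/9 + 196*(-1*5)/9 + 2*(-1*5)*(13*(2*2))/9) = 99650/(-2/9 - 2/9*(-5)² + (196/9)*(-5) + (2/9)*(-5)*(13*4)) = 99650/(-2/9 - 2/9*25 - 980/9 + (2/9)*(-5)*52) = 99650/(-2/9 - 50/9 - 980/9 - 520/9) = 99650/(-1552/9) = 99650*(-9/1552) = -448425/776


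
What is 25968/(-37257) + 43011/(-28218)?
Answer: -259469539/116813114 ≈ -2.2212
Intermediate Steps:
25968/(-37257) + 43011/(-28218) = 25968*(-1/37257) + 43011*(-1/28218) = -8656/12419 - 14337/9406 = -259469539/116813114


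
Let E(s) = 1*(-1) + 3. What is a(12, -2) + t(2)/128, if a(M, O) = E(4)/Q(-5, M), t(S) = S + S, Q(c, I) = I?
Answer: 19/96 ≈ 0.19792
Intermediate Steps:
E(s) = 2 (E(s) = -1 + 3 = 2)
t(S) = 2*S
a(M, O) = 2/M
a(12, -2) + t(2)/128 = 2/12 + (2*2)/128 = 2*(1/12) + (1/128)*4 = ⅙ + 1/32 = 19/96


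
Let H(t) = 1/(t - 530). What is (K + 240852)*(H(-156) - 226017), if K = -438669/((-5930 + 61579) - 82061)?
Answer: -328795195307451153/6039544 ≈ -5.4440e+10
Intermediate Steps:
H(t) = 1/(-530 + t)
K = 146223/8804 (K = -438669/(55649 - 82061) = -438669/(-26412) = -438669*(-1/26412) = 146223/8804 ≈ 16.609)
(K + 240852)*(H(-156) - 226017) = (146223/8804 + 240852)*(1/(-530 - 156) - 226017) = 2120607231*(1/(-686) - 226017)/8804 = 2120607231*(-1/686 - 226017)/8804 = (2120607231/8804)*(-155047663/686) = -328795195307451153/6039544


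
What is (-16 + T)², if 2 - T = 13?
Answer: 729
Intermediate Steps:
T = -11 (T = 2 - 1*13 = 2 - 13 = -11)
(-16 + T)² = (-16 - 11)² = (-27)² = 729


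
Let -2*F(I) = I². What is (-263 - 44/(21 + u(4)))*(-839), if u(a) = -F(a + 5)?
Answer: 27214643/123 ≈ 2.2126e+5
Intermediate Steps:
F(I) = -I²/2
u(a) = (5 + a)²/2 (u(a) = -(-1)*(a + 5)²/2 = -(-1)*(5 + a)²/2 = (5 + a)²/2)
(-263 - 44/(21 + u(4)))*(-839) = (-263 - 44/(21 + (5 + 4)²/2))*(-839) = (-263 - 44/(21 + (½)*9²))*(-839) = (-263 - 44/(21 + (½)*81))*(-839) = (-263 - 44/(21 + 81/2))*(-839) = (-263 - 44/(123/2))*(-839) = (-263 + (2/123)*(-44))*(-839) = (-263 - 88/123)*(-839) = -32437/123*(-839) = 27214643/123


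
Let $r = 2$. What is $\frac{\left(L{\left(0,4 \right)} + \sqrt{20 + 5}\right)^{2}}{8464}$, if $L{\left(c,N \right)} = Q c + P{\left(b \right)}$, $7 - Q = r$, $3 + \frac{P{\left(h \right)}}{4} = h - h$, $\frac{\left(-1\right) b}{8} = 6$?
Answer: $\frac{49}{8464} \approx 0.0057892$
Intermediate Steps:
$b = -48$ ($b = \left(-8\right) 6 = -48$)
$P{\left(h \right)} = -12$ ($P{\left(h \right)} = -12 + 4 \left(h - h\right) = -12 + 4 \cdot 0 = -12 + 0 = -12$)
$Q = 5$ ($Q = 7 - 2 = 5$)
$L{\left(c,N \right)} = -12 + 5 c$ ($L{\left(c,N \right)} = 5 c - 12 = -12 + 5 c$)
$\frac{\left(L{\left(0,4 \right)} + \sqrt{20 + 5}\right)^{2}}{8464} = \frac{\left(\left(-12 + 5 \cdot 0\right) + \sqrt{20 + 5}\right)^{2}}{8464} = \left(\left(-12 + 0\right) + \sqrt{25}\right)^{2} \cdot \frac{1}{8464} = \left(-12 + 5\right)^{2} \cdot \frac{1}{8464} = \left(-7\right)^{2} \cdot \frac{1}{8464} = 49 \cdot \frac{1}{8464} = \frac{49}{8464}$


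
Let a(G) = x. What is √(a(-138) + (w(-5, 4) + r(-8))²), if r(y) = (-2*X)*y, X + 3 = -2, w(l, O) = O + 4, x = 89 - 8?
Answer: 9*√65 ≈ 72.560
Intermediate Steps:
x = 81
w(l, O) = 4 + O
a(G) = 81
X = -5 (X = -3 - 2 = -5)
r(y) = 10*y (r(y) = (-2*(-5))*y = 10*y)
√(a(-138) + (w(-5, 4) + r(-8))²) = √(81 + ((4 + 4) + 10*(-8))²) = √(81 + (8 - 80)²) = √(81 + (-72)²) = √(81 + 5184) = √5265 = 9*√65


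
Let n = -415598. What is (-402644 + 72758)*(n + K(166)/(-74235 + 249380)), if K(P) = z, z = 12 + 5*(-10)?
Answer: 24012372826900728/175145 ≈ 1.3710e+11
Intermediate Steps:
z = -38 (z = 12 - 50 = -38)
K(P) = -38
(-402644 + 72758)*(n + K(166)/(-74235 + 249380)) = (-402644 + 72758)*(-415598 - 38/(-74235 + 249380)) = -329886*(-415598 - 38/175145) = -329886*(-72789911748/175145) = 24012372826900728/175145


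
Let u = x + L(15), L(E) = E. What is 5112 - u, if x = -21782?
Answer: 26879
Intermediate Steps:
u = -21767 (u = -21782 + 15 = -21767)
5112 - u = 5112 - 1*(-21767) = 5112 + 21767 = 26879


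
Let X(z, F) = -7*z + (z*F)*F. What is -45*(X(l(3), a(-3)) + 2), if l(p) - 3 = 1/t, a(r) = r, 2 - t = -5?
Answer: -2610/7 ≈ -372.86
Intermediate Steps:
t = 7 (t = 2 - 1*(-5) = 2 + 5 = 7)
l(p) = 22/7 (l(p) = 3 + 1/7 = 3 + ⅐ = 22/7)
X(z, F) = -7*z + z*F² (X(z, F) = -7*z + (F*z)*F = -7*z + z*F²)
-45*(X(l(3), a(-3)) + 2) = -45*(22*(-7 + (-3)²)/7 + 2) = -45*(22*(-7 + 9)/7 + 2) = -45*((22/7)*2 + 2) = -45*(44/7 + 2) = -45*58/7 = -2610/7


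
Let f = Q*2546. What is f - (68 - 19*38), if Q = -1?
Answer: -1892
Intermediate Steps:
f = -2546 (f = -1*2546 = -2546)
f - (68 - 19*38) = -2546 - (68 - 19*38) = -2546 - (68 - 722) = -2546 - 1*(-654) = -2546 + 654 = -1892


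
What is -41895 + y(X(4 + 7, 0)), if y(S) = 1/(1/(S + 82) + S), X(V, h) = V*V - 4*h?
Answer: -1029108577/24564 ≈ -41895.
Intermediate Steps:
X(V, h) = V² - 4*h
y(S) = 1/(S + 1/(82 + S)) (y(S) = 1/(1/(82 + S) + S) = 1/(S + 1/(82 + S)))
-41895 + y(X(4 + 7, 0)) = -41895 + (82 + ((4 + 7)² - 4*0))/(1 + ((4 + 7)² - 4*0)² + 82*((4 + 7)² - 4*0)) = -41895 + (82 + (11² + 0))/(1 + (11² + 0)² + 82*(11² + 0)) = -41895 + (82 + (121 + 0))/(1 + (121 + 0)² + 82*(121 + 0)) = -41895 + (82 + 121)/(1 + 121² + 82*121) = -41895 + 203/(1 + 14641 + 9922) = -41895 + 203/24564 = -1029108577/24564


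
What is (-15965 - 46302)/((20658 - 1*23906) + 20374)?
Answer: -62267/17126 ≈ -3.6358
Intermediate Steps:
(-15965 - 46302)/((20658 - 1*23906) + 20374) = -62267/((20658 - 23906) + 20374) = -62267/(-3248 + 20374) = -62267/17126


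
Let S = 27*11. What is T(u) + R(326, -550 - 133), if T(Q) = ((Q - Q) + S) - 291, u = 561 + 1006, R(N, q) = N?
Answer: 332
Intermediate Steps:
S = 297
u = 1567
T(Q) = 6 (T(Q) = ((Q - Q) + 297) - 291 = (0 + 297) - 291 = 297 - 291 = 6)
T(u) + R(326, -550 - 133) = 6 + 326 = 332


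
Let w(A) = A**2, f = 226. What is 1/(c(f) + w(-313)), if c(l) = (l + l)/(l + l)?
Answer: 1/97970 ≈ 1.0207e-5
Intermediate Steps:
c(l) = 1 (c(l) = (2*l)/((2*l)) = (2*l)*(1/(2*l)) = 1)
1/(c(f) + w(-313)) = 1/(1 + (-313)**2) = 1/(1 + 97969) = 1/97970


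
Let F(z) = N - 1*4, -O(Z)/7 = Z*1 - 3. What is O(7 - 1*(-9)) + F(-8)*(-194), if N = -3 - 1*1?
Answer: 1461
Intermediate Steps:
N = -4 (N = -3 - 1 = -4)
O(Z) = 21 - 7*Z (O(Z) = -7*(Z*1 - 3) = -7*(Z - 3) = -7*(-3 + Z) = 21 - 7*Z)
F(z) = -8 (F(z) = -4 - 1*4 = -4 - 4 = -8)
O(7 - 1*(-9)) + F(-8)*(-194) = (21 - 7*(7 - 1*(-9))) - 8*(-194) = (21 - 7*(7 + 9)) + 1552 = (21 - 7*16) + 1552 = (21 - 112) + 1552 = -91 + 1552 = 1461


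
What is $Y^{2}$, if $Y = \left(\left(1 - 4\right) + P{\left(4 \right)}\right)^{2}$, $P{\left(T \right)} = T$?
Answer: $1$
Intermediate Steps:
$Y = 1$ ($Y = \left(\left(1 - 4\right) + 4\right)^{2} = \left(-3 + 4\right)^{2} = 1^{2} = 1$)
$Y^{2} = 1^{2} = 1$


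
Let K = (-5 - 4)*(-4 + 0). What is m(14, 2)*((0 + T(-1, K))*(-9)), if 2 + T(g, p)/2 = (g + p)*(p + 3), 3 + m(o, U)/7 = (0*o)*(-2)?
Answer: 515214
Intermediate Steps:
m(o, U) = -21 (m(o, U) = -21 + 7*((0*o)*(-2)) = -21 + 7*(0*(-2)) = -21 + 7*0 = -21 + 0 = -21)
K = 36 (K = -9*(-4) = 36)
T(g, p) = -4 + 2*(3 + p)*(g + p) (T(g, p) = -4 + 2*((g + p)*(p + 3)) = -4 + 2*((g + p)*(3 + p)) = -4 + 2*((3 + p)*(g + p)) = -4 + 2*(3 + p)*(g + p))
m(14, 2)*((0 + T(-1, K))*(-9)) = -21*(0 + (-4 + 2*36² + 6*(-1) + 6*36 + 2*(-1)*36))*(-9) = -21*(0 + (-4 + 2*1296 - 6 + 216 - 72))*(-9) = -21*(0 + (-4 + 2592 - 6 + 216 - 72))*(-9) = -21*(0 + 2726)*(-9) = -57246*(-9) = -21*(-24534) = 515214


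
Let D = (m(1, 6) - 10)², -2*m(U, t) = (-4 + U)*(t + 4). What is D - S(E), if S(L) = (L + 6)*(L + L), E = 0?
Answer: 25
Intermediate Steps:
m(U, t) = -(-4 + U)*(4 + t)/2 (m(U, t) = -(-4 + U)*(t + 4)/2 = -(-4 + U)*(4 + t)/2)
S(L) = 2*L*(6 + L) (S(L) = (6 + L)*(2*L) = 2*L*(6 + L))
D = 25 (D = ((8 - 2*1 + 2*6 - ½*1*6) - 10)² = ((8 - 2 + 12 - 3) - 10)² = (15 - 10)² = 5² = 25)
D - S(E) = 25 - 2*0*(6 + 0) = 25 - 2*0*6 = 25 - 1*0 = 25 + 0 = 25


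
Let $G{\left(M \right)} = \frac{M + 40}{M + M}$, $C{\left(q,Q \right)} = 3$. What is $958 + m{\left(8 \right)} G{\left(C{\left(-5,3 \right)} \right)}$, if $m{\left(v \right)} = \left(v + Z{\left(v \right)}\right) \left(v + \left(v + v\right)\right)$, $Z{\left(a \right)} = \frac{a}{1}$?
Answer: $3710$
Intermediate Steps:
$Z{\left(a \right)} = a$ ($Z{\left(a \right)} = a 1 = a$)
$G{\left(M \right)} = \frac{40 + M}{2 M}$
$m{\left(v \right)} = 6 v^{2}$ ($m{\left(v \right)} = \left(v + v\right) \left(v + \left(v + v\right)\right) = 2 v \left(v + 2 v\right) = 2 v 3 v = 6 v^{2}$)
$958 + m{\left(8 \right)} G{\left(C{\left(-5,3 \right)} \right)} = 958 + 6 \cdot 8^{2} \frac{40 + 3}{2 \cdot 3} = 958 + 6 \cdot 64 \cdot \frac{1}{2} \cdot \frac{1}{3} \cdot 43 = 958 + 384 \cdot \frac{43}{6} = 958 + 2752 = 3710$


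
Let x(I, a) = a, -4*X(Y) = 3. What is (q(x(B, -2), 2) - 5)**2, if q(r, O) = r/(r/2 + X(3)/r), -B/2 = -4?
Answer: 81/25 ≈ 3.2400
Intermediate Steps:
B = 8 (B = -2*(-4) = 8)
X(Y) = -3/4 (X(Y) = -1/4*3 = -3/4)
q(r, O) = r/(r/2 - 3/(4*r))
(q(x(B, -2), 2) - 5)**2 = (4*(-2)**2/(-3 + 2*(-2)**2) - 5)**2 = (4*4/(-3 + 2*4) - 5)**2 = (4*4/(-3 + 8) - 5)**2 = (4*4/5 - 5)**2 = (4*4*(1/5) - 5)**2 = (16/5 - 5)**2 = (-9/5)**2 = 81/25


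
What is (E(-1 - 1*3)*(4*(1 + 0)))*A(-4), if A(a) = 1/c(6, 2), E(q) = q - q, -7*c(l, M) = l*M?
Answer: 0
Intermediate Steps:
c(l, M) = -M*l/7 (c(l, M) = -l*M/7 = -M*l/7)
E(q) = 0
A(a) = -7/12 (A(a) = 1/(-1/7*2*6) = 1/(-12/7) = -7/12)
(E(-1 - 1*3)*(4*(1 + 0)))*A(-4) = (0*(4*(1 + 0)))*(-7/12) = (0*(4*1))*(-7/12) = (0*4)*(-7/12) = 0*(-7/12) = 0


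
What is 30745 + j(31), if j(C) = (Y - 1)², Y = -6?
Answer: 30794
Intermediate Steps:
j(C) = 49 (j(C) = (-6 - 1)² = (-7)² = 49)
30745 + j(31) = 30745 + 49 = 30794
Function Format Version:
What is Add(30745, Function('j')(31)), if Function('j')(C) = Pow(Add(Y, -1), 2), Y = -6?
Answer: 30794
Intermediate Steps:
Function('j')(C) = 49 (Function('j')(C) = Pow(Add(-6, -1), 2) = Pow(-7, 2) = 49)
Add(30745, Function('j')(31)) = Add(30745, 49) = 30794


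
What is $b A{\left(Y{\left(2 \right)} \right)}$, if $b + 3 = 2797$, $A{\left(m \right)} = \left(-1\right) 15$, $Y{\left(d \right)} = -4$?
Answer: $-41910$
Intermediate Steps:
$A{\left(m \right)} = -15$
$b = 2794$ ($b = -3 + 2797 = 2794$)
$b A{\left(Y{\left(2 \right)} \right)} = 2794 \left(-15\right) = -41910$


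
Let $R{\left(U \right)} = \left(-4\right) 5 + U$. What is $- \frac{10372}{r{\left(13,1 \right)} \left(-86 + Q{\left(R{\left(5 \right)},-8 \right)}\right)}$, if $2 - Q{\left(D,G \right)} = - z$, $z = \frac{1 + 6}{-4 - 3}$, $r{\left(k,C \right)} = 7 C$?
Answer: $\frac{10372}{595} \approx 17.432$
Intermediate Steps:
$z = -1$ ($z = \frac{7}{-7} = 7 \left(- \frac{1}{7}\right) = -1$)
$R{\left(U \right)} = -20 + U$
$Q{\left(D,G \right)} = 1$ ($Q{\left(D,G \right)} = 2 - \left(-1\right) \left(-1\right) = 2 - 1 = 1$)
$- \frac{10372}{r{\left(13,1 \right)} \left(-86 + Q{\left(R{\left(5 \right)},-8 \right)}\right)} = - \frac{10372}{7 \cdot 1 \left(-86 + 1\right)} = - \frac{10372}{7 \left(-85\right)} = - \frac{10372}{-595} = \left(-10372\right) \left(- \frac{1}{595}\right) = \frac{10372}{595}$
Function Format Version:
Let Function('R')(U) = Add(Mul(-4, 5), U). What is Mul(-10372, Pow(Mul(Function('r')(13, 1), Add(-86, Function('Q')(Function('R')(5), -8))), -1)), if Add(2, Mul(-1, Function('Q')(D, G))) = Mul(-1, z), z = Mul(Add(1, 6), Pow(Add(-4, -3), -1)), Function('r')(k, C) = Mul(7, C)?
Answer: Rational(10372, 595) ≈ 17.432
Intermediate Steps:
z = -1 (z = Mul(7, Pow(-7, -1)) = Mul(7, Rational(-1, 7)) = -1)
Function('R')(U) = Add(-20, U)
Function('Q')(D, G) = 1 (Function('Q')(D, G) = Add(2, Mul(-1, Mul(-1, -1))) = Add(2, Mul(-1, 1)) = Add(2, -1) = 1)
Mul(-10372, Pow(Mul(Function('r')(13, 1), Add(-86, Function('Q')(Function('R')(5), -8))), -1)) = Mul(-10372, Pow(Mul(Mul(7, 1), Add(-86, 1)), -1)) = Mul(-10372, Pow(Mul(7, -85), -1)) = Mul(-10372, Pow(-595, -1)) = Mul(-10372, Rational(-1, 595)) = Rational(10372, 595)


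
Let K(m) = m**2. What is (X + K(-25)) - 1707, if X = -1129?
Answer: -2211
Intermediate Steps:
(X + K(-25)) - 1707 = (-1129 + (-25)**2) - 1707 = (-1129 + 625) - 1707 = -504 - 1707 = -2211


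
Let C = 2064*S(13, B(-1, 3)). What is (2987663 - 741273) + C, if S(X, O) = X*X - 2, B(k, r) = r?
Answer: 2591078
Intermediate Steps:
S(X, O) = -2 + X**2 (S(X, O) = X**2 - 2 = -2 + X**2)
C = 344688 (C = 2064*(-2 + 13**2) = 2064*(-2 + 169) = 2064*167 = 344688)
(2987663 - 741273) + C = (2987663 - 741273) + 344688 = 2246390 + 344688 = 2591078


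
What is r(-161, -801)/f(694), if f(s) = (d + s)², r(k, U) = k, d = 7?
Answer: -161/491401 ≈ -0.00032763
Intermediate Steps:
f(s) = (7 + s)²
r(-161, -801)/f(694) = -161/(7 + 694)² = -161/(701²) = -161/491401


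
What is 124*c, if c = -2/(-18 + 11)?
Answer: 248/7 ≈ 35.429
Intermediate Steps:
c = 2/7 (c = -2/(-7) = -2*(-⅐) = 2/7 ≈ 0.28571)
124*c = 124*(2/7) = 248/7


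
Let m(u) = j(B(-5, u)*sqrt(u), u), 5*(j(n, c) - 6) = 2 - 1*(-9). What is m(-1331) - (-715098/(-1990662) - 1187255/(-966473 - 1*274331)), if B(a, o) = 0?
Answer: 14169546150693/2058351143540 ≈ 6.8839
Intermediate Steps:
j(n, c) = 41/5 (j(n, c) = 6 + (2 - 1*(-9))/5 = 6 + (2 + 9)/5 = 6 + (1/5)*11 = 6 + 11/5 = 41/5)
m(u) = 41/5
m(-1331) - (-715098/(-1990662) - 1187255/(-966473 - 1*274331)) = 41/5 - (-715098/(-1990662) - 1187255/(-966473 - 1*274331)) = 41/5 - (-715098*(-1/1990662) - 1187255/(-966473 - 274331)) = 41/5 - (119183/331777 - 1187255/(-1240804)) = 41/5 - (119183/331777 - 1187255*(-1/1240804)) = 41/5 - (119183/331777 + 1187255/1240804) = 41/5 - 1*541786645267/411670228708 = 41/5 - 541786645267/411670228708 = 14169546150693/2058351143540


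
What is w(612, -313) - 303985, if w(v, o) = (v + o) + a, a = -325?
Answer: -304011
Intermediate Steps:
w(v, o) = -325 + o + v (w(v, o) = (v + o) - 325 = (o + v) - 325 = -325 + o + v)
w(612, -313) - 303985 = (-325 - 313 + 612) - 303985 = -26 - 303985 = -304011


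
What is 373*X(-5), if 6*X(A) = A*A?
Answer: 9325/6 ≈ 1554.2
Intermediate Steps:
X(A) = A²/6 (X(A) = (A*A)/6 = A²/6)
373*X(-5) = 373*((⅙)*(-5)²) = 373*((⅙)*25) = 373*(25/6) = 9325/6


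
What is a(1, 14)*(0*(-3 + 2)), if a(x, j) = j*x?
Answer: 0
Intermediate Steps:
a(1, 14)*(0*(-3 + 2)) = (14*1)*(0*(-3 + 2)) = 14*(0*(-1)) = 14*0 = 0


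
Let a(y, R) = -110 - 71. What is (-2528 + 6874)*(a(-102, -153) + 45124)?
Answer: 195322278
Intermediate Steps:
a(y, R) = -181
(-2528 + 6874)*(a(-102, -153) + 45124) = (-2528 + 6874)*(-181 + 45124) = 4346*44943 = 195322278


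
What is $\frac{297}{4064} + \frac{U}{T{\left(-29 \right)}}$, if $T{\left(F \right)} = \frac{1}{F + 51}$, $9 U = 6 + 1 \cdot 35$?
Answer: $\frac{3668401}{36576} \approx 100.3$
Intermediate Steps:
$U = \frac{41}{9}$ ($U = \frac{6 + 1 \cdot 35}{9} = \frac{6 + 35}{9} = \frac{1}{9} \cdot 41 = \frac{41}{9} \approx 4.5556$)
$T{\left(F \right)} = \frac{1}{51 + F}$
$\frac{297}{4064} + \frac{U}{T{\left(-29 \right)}} = \frac{297}{4064} + \frac{41}{9 \frac{1}{51 - 29}} = 297 \cdot \frac{1}{4064} + \frac{41}{9 \cdot \frac{1}{22}} = \frac{297}{4064} + \frac{41 \frac{1}{\frac{1}{22}}}{9} = \frac{297}{4064} + \frac{41}{9} \cdot 22 = \frac{297}{4064} + \frac{902}{9} = \frac{3668401}{36576}$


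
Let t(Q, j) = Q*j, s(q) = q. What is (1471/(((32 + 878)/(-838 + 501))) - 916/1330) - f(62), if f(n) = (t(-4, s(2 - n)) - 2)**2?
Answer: -988805481/17290 ≈ -57189.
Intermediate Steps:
f(n) = (-10 + 4*n)**2 (f(n) = (-4*(2 - n) - 2)**2 = ((-8 + 4*n) - 2)**2 = (-10 + 4*n)**2)
(1471/(((32 + 878)/(-838 + 501))) - 916/1330) - f(62) = (1471/(((32 + 878)/(-838 + 501))) - 916/1330) - 4*(5 - 2*62)**2 = (1471/((910/(-337))) - 916*1/1330) - 4*(5 - 124)**2 = (1471/((910*(-1/337))) - 458/665) - 4*(-119)**2 = (1471/(-910/337) - 458/665) - 4*14161 = (1471*(-337/910) - 458/665) - 1*56644 = (-495727/910 - 458/665) - 56644 = -9430721/17290 - 56644 = -988805481/17290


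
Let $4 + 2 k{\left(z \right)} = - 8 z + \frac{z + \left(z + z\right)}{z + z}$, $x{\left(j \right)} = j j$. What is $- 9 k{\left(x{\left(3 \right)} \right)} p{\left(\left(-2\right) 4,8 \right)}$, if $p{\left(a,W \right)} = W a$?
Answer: $-21456$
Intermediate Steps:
$x{\left(j \right)} = j^{2}$
$k{\left(z \right)} = - \frac{5}{4} - 4 z$ ($k{\left(z \right)} = -2 + \frac{- 8 z + \frac{z + \left(z + z\right)}{z + z}}{2} = -2 + \frac{- 8 z + \frac{z + 2 z}{2 z}}{2} = -2 + \frac{- 8 z + 3 z \frac{1}{2 z}}{2} = -2 + \frac{- 8 z + \frac{3}{2}}{2} = -2 + \frac{\frac{3}{2} - 8 z}{2} = -2 - \left(- \frac{3}{4} + 4 z\right) = - \frac{5}{4} - 4 z$)
$- 9 k{\left(x{\left(3 \right)} \right)} p{\left(\left(-2\right) 4,8 \right)} = - 9 \left(- \frac{5}{4} - 4 \cdot 3^{2}\right) 8 \left(\left(-2\right) 4\right) = - 9 \left(- \frac{5}{4} - 36\right) 8 \left(-8\right) = - 9 \left(- \frac{5}{4} - 36\right) \left(-64\right) = \left(-9\right) \left(- \frac{149}{4}\right) \left(-64\right) = \frac{1341}{4} \left(-64\right) = -21456$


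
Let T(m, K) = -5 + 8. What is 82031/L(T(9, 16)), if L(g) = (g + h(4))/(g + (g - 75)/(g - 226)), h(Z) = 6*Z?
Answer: 20261657/2007 ≈ 10096.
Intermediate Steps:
T(m, K) = 3
L(g) = (24 + g)/(g + (-75 + g)/(-226 + g)) (L(g) = (g + 6*4)/(g + (g - 75)/(g - 226)) = (g + 24)/(g + (-75 + g)/(-226 + g)) = (24 + g)/(g + (-75 + g)/(-226 + g)))
82031/L(T(9, 16)) = 82031/(((5424 - 1*3**2 + 202*3)/(75 - 1*3**2 + 225*3))) = 82031/(((5424 - 1*9 + 606)/(75 - 1*9 + 675))) = 82031/(((5424 - 9 + 606)/(75 - 9 + 675))) = 82031/((6021/741)) = 82031/(((1/741)*6021)) = 82031/(2007/247) = 82031*(247/2007) = 20261657/2007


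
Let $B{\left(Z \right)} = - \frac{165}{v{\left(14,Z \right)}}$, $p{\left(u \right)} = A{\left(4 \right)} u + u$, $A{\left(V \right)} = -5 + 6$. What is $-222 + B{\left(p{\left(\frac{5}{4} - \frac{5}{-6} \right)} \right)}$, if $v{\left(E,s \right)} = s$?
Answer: $- \frac{1308}{5} \approx -261.6$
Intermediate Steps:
$A{\left(V \right)} = 1$
$p{\left(u \right)} = 2 u$ ($p{\left(u \right)} = 1 u + u = u + u = 2 u$)
$B{\left(Z \right)} = - \frac{165}{Z}$
$-222 + B{\left(p{\left(\frac{5}{4} - \frac{5}{-6} \right)} \right)} = -222 - \frac{165}{2 \left(\frac{5}{4} - \frac{5}{-6}\right)} = -222 - \frac{165}{2 \left(5 \cdot \frac{1}{4} - - \frac{5}{6}\right)} = -222 - \frac{165}{2 \left(\frac{5}{4} + \frac{5}{6}\right)} = -222 - \frac{165}{2 \cdot \frac{25}{12}} = -222 - \frac{165}{\frac{25}{6}} = -222 - \frac{198}{5} = - \frac{1308}{5}$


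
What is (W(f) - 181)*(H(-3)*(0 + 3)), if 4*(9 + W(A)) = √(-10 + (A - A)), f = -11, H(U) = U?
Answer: 1710 - 9*I*√10/4 ≈ 1710.0 - 7.1151*I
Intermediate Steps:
W(A) = -9 + I*√10/4 (W(A) = -9 + √(-10 + (A - A))/4 = -9 + √(-10 + 0)/4 = -9 + √(-10)/4 = -9 + (I*√10)/4 = -9 + I*√10/4)
(W(f) - 181)*(H(-3)*(0 + 3)) = ((-9 + I*√10/4) - 181)*(-3*(0 + 3)) = (-190 + I*√10/4)*(-3*3) = (-190 + I*√10/4)*(-9) = 1710 - 9*I*√10/4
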